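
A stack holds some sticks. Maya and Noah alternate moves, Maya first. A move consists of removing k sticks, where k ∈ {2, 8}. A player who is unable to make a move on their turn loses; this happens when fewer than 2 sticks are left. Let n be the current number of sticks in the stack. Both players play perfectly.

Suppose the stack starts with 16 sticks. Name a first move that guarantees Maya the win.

Compute win/loss labels from the base case upward. A position with no move is L. Any other position is W if it can reach an L in one move, else L.
n=0: no move → L
n=1: no move → L
n=2: W (go to 0, an L position)
n=3: W (go to 1, an L position)
n=4: L (sole option 2(W) is W)
n=5: L (sole option 3(W) is W)
n=6: W (go to 4, an L position)
n=7: W (go to 5, an L position)
n=8: W (go to 0, an L position)
n=9: W (go to 1, an L position)
n=10: L (options 8(W), 2(W) are all W)
n=11: L (options 9(W), 3(W) are all W)
n=12: W (go to 10, an L position)
n=13: W (go to 11, an L position)
n=14: L (options 12(W), 6(W) are all W)
n=15: L (options 13(W), 7(W) are all W)
n=16: W (go to 14, an L position)
From 16, the L positions reachable in one move are: 14.

Remove 2, leaving 14.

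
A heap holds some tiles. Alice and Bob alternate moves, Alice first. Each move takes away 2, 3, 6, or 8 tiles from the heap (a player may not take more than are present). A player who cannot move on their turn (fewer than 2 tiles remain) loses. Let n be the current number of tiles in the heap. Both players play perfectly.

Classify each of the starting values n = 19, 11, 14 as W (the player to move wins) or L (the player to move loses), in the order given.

Positions with no move are L. A position that does have a move is losing for the player to move precisely when every available move leads to a winning position for the opponent. Fill in the labels:
n=0: no move → L
n=1: no move → L
n=2: →0(L), so W
n=3: →1(L), so W
n=4: →1(L), so W
n=5: →3(W), 2(W) — all W, so L
n=6: →0(L), so W
n=7: →5(L), so W
n=8: →5(L), so W
n=9: →1(L), so W
n=10: →8(W), 7(W), 4(W), 2(W) — all W, so L
n=11: →5(L), so W
n=12: →10(L), so W
n=13: →10(L), so W
n=14: →12(W), 11(W), 8(W), 6(W) — all W, so L
n=15: →13(W), 12(W), 9(W), 7(W) — all W, so L
n=16: →14(L), so W
n=17: →15(L), so W
n=18: →15(L), so W
n=19: →17(W), 16(W), 13(W), 11(W) — all W, so L

19: L, 11: W, 14: L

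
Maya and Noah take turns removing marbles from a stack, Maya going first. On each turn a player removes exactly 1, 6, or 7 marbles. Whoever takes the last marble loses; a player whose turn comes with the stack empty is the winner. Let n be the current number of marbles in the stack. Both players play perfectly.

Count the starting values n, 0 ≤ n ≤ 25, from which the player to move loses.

7

Compute win/loss labels from the base case upward. A position with no move is W. Any other position is W if it can reach an L in one move, else L.
n=0: no move; the opponent has just taken the last marble and therefore loses → W
n=1: the only move is to 0(W), a W ⇒ L
n=2: can move to 1, which is L ⇒ W
n=3: the only move is to 2(W), a W ⇒ L
n=4: can move to 3, which is L ⇒ W
n=5: the only move is to 4(W), a W ⇒ L
n=6: can move to 5, which is L ⇒ W
n=7: can move to 1, which is L ⇒ W
n=8: can move to 1, which is L ⇒ W
n=9: can move to 3, which is L ⇒ W
n=10: can move to 3, which is L ⇒ W
n=11: can move to 5, which is L ⇒ W
n=12: can move to 5, which is L ⇒ W
n=13: moves to 12(W), 7(W), 6(W); every one is W ⇒ L
n=14: can move to 13, which is L ⇒ W
n=15: moves to 14(W), 9(W), 8(W); every one is W ⇒ L
n=16: can move to 15, which is L ⇒ W
n=17: moves to 16(W), 11(W), 10(W); every one is W ⇒ L
n=18: can move to 17, which is L ⇒ W
n=19: can move to 13, which is L ⇒ W
n=20: can move to 13, which is L ⇒ W
n=21: can move to 15, which is L ⇒ W
n=22: can move to 15, which is L ⇒ W
n=23: can move to 17, which is L ⇒ W
n=24: can move to 17, which is L ⇒ W
n=25: moves to 24(W), 19(W), 18(W); every one is W ⇒ L
L entries with 0 ≤ n ≤ 25: n = 1, 3, 5, 13, 15, 17, 25; that makes 7.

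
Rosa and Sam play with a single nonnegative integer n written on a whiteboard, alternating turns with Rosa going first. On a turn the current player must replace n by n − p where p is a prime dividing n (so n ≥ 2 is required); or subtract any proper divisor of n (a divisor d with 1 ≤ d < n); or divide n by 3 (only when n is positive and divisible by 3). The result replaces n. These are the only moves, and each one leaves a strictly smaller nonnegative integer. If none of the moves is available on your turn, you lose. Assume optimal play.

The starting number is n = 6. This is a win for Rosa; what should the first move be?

Move to 4.

Label each position W (a win for the player to move) or L (a loss). A position with no legal move is L; any other position is W exactly when some move reaches an L, and L when every move reaches a W.
n=0: no move → L
n=1: no move → L
n=2: W (go to 0, an L position)
n=3: W (go to 0, an L position)
n=4: L (options 2(W), 3(W) are all W)
n=5: W (go to 0, an L position)
n=6: W (go to 4, an L position)
From 6, the L positions reachable in one move are: 4.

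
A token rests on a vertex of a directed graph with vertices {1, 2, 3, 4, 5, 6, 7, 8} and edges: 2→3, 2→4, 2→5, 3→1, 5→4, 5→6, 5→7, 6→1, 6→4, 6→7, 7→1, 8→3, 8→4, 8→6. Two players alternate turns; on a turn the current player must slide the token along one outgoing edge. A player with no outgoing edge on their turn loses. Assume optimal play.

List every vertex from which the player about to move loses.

Work bottom-up. With no move the player to move loses. Otherwise the position is W if at least one move leads to an L position for the opponent, and L if every move leads to a W.
Every edge goes from a vertex to one that appears earlier in the order 4, 1, 7, 6, 3, 5, 2, 8, so processing vertices in that order labels each vertex after all of its successors.
4: no outgoing edge → L
1: no outgoing edge → L
7: can move to 1, which is L ⇒ W
6: can move to 1, which is L ⇒ W
3: can move to 1, which is L ⇒ W
5: can move to 4, which is L ⇒ W
2: can move to 4, which is L ⇒ W
8: can move to 4, which is L ⇒ W
Reading off the rows marked L gives the requested list; there are 2 such vertices.

1, 4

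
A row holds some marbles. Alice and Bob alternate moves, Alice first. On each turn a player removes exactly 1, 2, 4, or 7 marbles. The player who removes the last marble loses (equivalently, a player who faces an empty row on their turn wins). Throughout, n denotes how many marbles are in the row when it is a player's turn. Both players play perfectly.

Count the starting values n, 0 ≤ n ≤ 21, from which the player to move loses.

Compute win/loss labels from the base case upward. A position with no move is W. Any other position is W if it can reach an L in one move, else L.
n=0: no move; the opponent has just taken the last marble and therefore loses → W
n=1: the only move is to 0(W), a W ⇒ L
n=2: can move to 1, which is L ⇒ W
n=3: can move to 1, which is L ⇒ W
n=4: moves to 3(W), 2(W), 0(W); every one is W ⇒ L
n=5: can move to 4, which is L ⇒ W
n=6: can move to 4, which is L ⇒ W
n=7: moves to 6(W), 5(W), 3(W), 0(W); every one is W ⇒ L
n=8: can move to 7, which is L ⇒ W
n=9: can move to 7, which is L ⇒ W
n=10: moves to 9(W), 8(W), 6(W), 3(W); every one is W ⇒ L
n=11: can move to 10, which is L ⇒ W
n=12: can move to 10, which is L ⇒ W
n=13: moves to 12(W), 11(W), 9(W), 6(W); every one is W ⇒ L
n=14: can move to 13, which is L ⇒ W
n=15: can move to 13, which is L ⇒ W
n=16: moves to 15(W), 14(W), 12(W), 9(W); every one is W ⇒ L
n=17: can move to 16, which is L ⇒ W
n=18: can move to 16, which is L ⇒ W
n=19: moves to 18(W), 17(W), 15(W), 12(W); every one is W ⇒ L
n=20: can move to 19, which is L ⇒ W
n=21: can move to 19, which is L ⇒ W
L entries with 0 ≤ n ≤ 21: n = 1, 4, 7, 10, 13, 16, 19; that makes 7.

7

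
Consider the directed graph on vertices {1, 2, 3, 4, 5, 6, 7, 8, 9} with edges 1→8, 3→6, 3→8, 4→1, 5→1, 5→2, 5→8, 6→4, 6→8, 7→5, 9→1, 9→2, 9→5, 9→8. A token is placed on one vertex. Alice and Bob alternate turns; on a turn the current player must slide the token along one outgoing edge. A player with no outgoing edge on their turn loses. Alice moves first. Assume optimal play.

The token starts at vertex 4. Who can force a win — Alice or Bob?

Use the standard recursion: the mover loses at a terminal position; elsewhere, the mover wins exactly when some move hands the opponent an L position.
Every edge goes from a vertex to one that appears earlier in the order 2, 8, 1, 5, 9, 4, 7, 6, 3, so processing vertices in that order labels each vertex after all of its successors.
2: no outgoing edge → L
8: no outgoing edge → L
1: reaches L-position 8 → W
5: reaches L-position 8 → W
9: reaches L-position 8 → W
4: only reaches 1(W), which is W → L
7: only reaches 5(W), which is W → L
6: reaches L-position 4 → W
3: reaches L-position 8 → W
The starting position 4 is L: whatever Alice does, the opponent receives a W position.

Bob wins.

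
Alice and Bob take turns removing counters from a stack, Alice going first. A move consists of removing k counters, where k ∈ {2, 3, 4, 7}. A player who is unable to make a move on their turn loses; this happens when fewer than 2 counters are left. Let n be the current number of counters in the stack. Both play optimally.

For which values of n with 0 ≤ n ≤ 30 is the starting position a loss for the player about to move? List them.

Compute win/loss labels from the base case upward. A position with no move is L. Any other position is W if it can reach an L in one move, else L.
n=0: no move → L
n=1: no move → L
n=2: W (go to 0, an L position)
n=3: W (go to 1, an L position)
n=4: W (go to 1, an L position)
n=5: W (go to 1, an L position)
n=6: L (options 4(W), 3(W), 2(W) are all W)
n=7: W (go to 0, an L position)
n=8: W (go to 6, an L position)
n=9: W (go to 6, an L position)
n=10: W (go to 6, an L position)
n=11: L (options 9(W), 8(W), 7(W), 4(W) are all W)
n=12: L (options 10(W), 9(W), 8(W), 5(W) are all W)
n=13: W (go to 11, an L position)
n=14: W (go to 12, an L position)
n=15: W (go to 12, an L position)
n=16: W (go to 12, an L position)
n=17: L (options 15(W), 14(W), 13(W), 10(W) are all W)
n=18: W (go to 11, an L position)
n=19: W (go to 17, an L position)
n=20: W (go to 17, an L position)
n=21: W (go to 17, an L position)
n=22: L (options 20(W), 19(W), 18(W), 15(W) are all W)
n=23: L (options 21(W), 20(W), 19(W), 16(W) are all W)
n=24: W (go to 22, an L position)
n=25: W (go to 23, an L position)
n=26: W (go to 23, an L position)
n=27: W (go to 23, an L position)
n=28: L (options 26(W), 25(W), 24(W), 21(W) are all W)
n=29: W (go to 22, an L position)
n=30: W (go to 28, an L position)
Reading off the rows marked L gives the requested list; there are 9 such values of n.

0, 1, 6, 11, 12, 17, 22, 23, 28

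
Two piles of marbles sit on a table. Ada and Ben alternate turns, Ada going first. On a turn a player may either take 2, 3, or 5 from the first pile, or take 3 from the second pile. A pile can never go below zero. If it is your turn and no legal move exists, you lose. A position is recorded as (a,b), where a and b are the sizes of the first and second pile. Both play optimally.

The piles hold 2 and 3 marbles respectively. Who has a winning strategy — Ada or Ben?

Positions with no move are L. A position that does have a move is losing for the player to move precisely when every available move leads to a winning position for the opponent. Fill in the labels:
No move ever increases a pile, so every position that can arise here has a ≤ 2 and b ≤ 3; it is enough to label the cells with 0 ≤ a ≤ 2 and 0 ≤ b ≤ 3.
Every move lowers a or b (never raises either), so fill the grid row by row in increasing a, and left to right within a row: each cell's successors are then already labelled.
      b=0  b=1  b=2  b=3
a=0:    L    L    L    W
a=1:    L    L    L    W
a=2:    W    W    W    L
Cells with no legal move (terminal, hence L): (0,0), (0,1), (0,2), (1,0), (1,1), (1,2).
The remaining L cells, each justified by listing all of its moves:
(2,3): L (options (0,3)(W), (2,0)(W) are all W)
Every other cell has at least one move into one of the L cells above, so it is W.
Every move from (2,3) reaches a W position, so the mover loses.

Ben wins.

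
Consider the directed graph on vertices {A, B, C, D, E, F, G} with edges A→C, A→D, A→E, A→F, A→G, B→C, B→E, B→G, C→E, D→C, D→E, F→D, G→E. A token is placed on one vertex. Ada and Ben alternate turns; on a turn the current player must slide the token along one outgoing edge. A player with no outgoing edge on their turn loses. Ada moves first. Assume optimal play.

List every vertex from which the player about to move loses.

E, F

Work bottom-up. With no move the player to move loses. Otherwise the position is W if at least one move leads to an L position for the opponent, and L if every move leads to a W.
Every edge goes from a vertex to one that appears earlier in the order E, G, C, D, F, B, A, so processing vertices in that order labels each vertex after all of its successors.
E: no outgoing edge → L
G: reaches L-position E → W
C: reaches L-position E → W
D: reaches L-position E → W
F: only reaches D(W), which is W → L
B: reaches L-position E → W
A: reaches L-position F → W
Reading off the rows marked L gives the requested list; there are 2 such vertices.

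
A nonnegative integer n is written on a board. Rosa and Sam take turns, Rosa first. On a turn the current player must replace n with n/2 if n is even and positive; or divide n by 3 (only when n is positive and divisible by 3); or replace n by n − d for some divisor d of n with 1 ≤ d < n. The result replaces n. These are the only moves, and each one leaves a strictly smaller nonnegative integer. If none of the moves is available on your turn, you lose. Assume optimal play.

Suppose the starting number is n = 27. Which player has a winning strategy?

Use the standard recursion: the mover loses at a terminal position; elsewhere, the mover wins exactly when some move hands the opponent an L position.
n=0: no move → L
n=1: no move → L
n=2: →1(L), so W
n=3: →1(L), so W
n=4: →2(W), 3(W) — all W, so L
n=5: →4(L), so W
n=6: →4(L), so W
n=7: →6(W) only, which is W, so L
n=8: →4(L), so W
n=9: →3(W), 6(W), 8(W) — all W, so L
n=10: →9(L), so W
n=11: →10(W) only, which is W, so L
n=12: →4(L), so W
n=13: →12(W) only, which is W, so L
n=14: →7(L), so W
n=15: →5(W), 10(W), 12(W), 14(W) — all W, so L
n=16: →15(L), so W
n=17: →16(W) only, which is W, so L
n=18: →9(L), so W
n=19: →18(W) only, which is W, so L
n=20: →15(L), so W
n=21: →7(L), so W
n=22: →11(L), so W
n=23: →22(W) only, which is W, so L
n=24: →23(L), so W
n=25: →20(W), 24(W) — all W, so L
n=26: →13(L), so W
n=27: →9(L), so W
From 27 Rosa can move to 9, reaching an L position.

Rosa wins.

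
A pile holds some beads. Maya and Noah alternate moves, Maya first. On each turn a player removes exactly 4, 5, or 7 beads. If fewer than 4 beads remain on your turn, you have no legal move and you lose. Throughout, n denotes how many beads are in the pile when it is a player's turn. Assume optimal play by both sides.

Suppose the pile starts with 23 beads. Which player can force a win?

Noah wins.

Compute win/loss labels from the base case upward. A position with no move is L. Any other position is W if it can reach an L in one move, else L.
n=0: no move → L
n=1: no move → L
n=2: no move → L
n=3: no move → L
n=4: W (go to 0, an L position)
n=5: W (go to 1, an L position)
n=6: W (go to 2, an L position)
n=7: W (go to 3, an L position)
n=8: W (go to 3, an L position)
n=9: W (go to 2, an L position)
n=10: W (go to 3, an L position)
n=11: L (options 7(W), 6(W), 4(W) are all W)
n=12: L (options 8(W), 7(W), 5(W) are all W)
n=13: L (options 9(W), 8(W), 6(W) are all W)
n=14: L (options 10(W), 9(W), 7(W) are all W)
n=15: W (go to 11, an L position)
n=16: W (go to 12, an L position)
n=17: W (go to 13, an L position)
n=18: W (go to 14, an L position)
n=19: W (go to 14, an L position)
n=20: W (go to 13, an L position)
n=21: W (go to 14, an L position)
n=22: L (options 18(W), 17(W), 15(W) are all W)
n=23: L (options 19(W), 18(W), 16(W) are all W)
Every move from 23 reaches a W position, so the mover loses.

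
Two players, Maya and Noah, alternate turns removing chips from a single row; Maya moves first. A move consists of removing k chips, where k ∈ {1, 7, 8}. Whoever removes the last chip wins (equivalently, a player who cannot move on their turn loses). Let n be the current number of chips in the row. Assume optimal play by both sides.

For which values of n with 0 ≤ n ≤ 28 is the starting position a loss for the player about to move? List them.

Use the standard recursion: the mover loses at a terminal position; elsewhere, the mover wins exactly when some move hands the opponent an L position.
n=0: no move → L
n=1: reaches L-position 0 → W
n=2: only reaches 1(W), which is W → L
n=3: reaches L-position 2 → W
n=4: only reaches 3(W), which is W → L
n=5: reaches L-position 4 → W
n=6: only reaches 5(W), which is W → L
n=7: reaches L-position 6 → W
n=8: reaches L-position 0 → W
n=9: reaches L-position 2 → W
n=10: reaches L-position 2 → W
n=11: reaches L-position 4 → W
n=12: reaches L-position 4 → W
n=13: reaches L-position 6 → W
n=14: reaches L-position 6 → W
n=15: only reaches 14(W), 8(W), 7(W), all W → L
n=16: reaches L-position 15 → W
n=17: only reaches 16(W), 10(W), 9(W), all W → L
n=18: reaches L-position 17 → W
n=19: only reaches 18(W), 12(W), 11(W), all W → L
n=20: reaches L-position 19 → W
n=21: only reaches 20(W), 14(W), 13(W), all W → L
n=22: reaches L-position 21 → W
n=23: reaches L-position 15 → W
n=24: reaches L-position 17 → W
n=25: reaches L-position 17 → W
n=26: reaches L-position 19 → W
n=27: reaches L-position 19 → W
n=28: reaches L-position 21 → W
The losing starting values of n are exactly the entries labelled L in this table (8 of them).

0, 2, 4, 6, 15, 17, 19, 21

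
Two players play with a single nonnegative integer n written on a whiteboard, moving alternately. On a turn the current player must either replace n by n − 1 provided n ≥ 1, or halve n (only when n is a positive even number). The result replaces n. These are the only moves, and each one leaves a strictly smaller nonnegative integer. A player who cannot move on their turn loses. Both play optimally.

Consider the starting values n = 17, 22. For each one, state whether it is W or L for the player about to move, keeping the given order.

Classify positions by backward induction: terminal positions (no move available) are L. From any other position, the mover wins iff some move reaches an L.
n=0: no move → L
n=1: reaches L-position 0 → W
n=2: only reaches 1(W), which is W → L
n=3: reaches L-position 2 → W
n=4: reaches L-position 2 → W
n=5: only reaches 4(W), which is W → L
n=6: reaches L-position 5 → W
n=7: only reaches 6(W), which is W → L
n=8: reaches L-position 7 → W
n=9: only reaches 8(W), which is W → L
n=10: reaches L-position 5 → W
n=11: only reaches 10(W), which is W → L
n=12: reaches L-position 11 → W
n=13: only reaches 12(W), which is W → L
n=14: reaches L-position 7 → W
n=15: only reaches 14(W), which is W → L
n=16: reaches L-position 15 → W
n=17: only reaches 16(W), which is W → L
n=18: reaches L-position 9 → W
n=19: only reaches 18(W), which is W → L
n=20: reaches L-position 19 → W
n=21: only reaches 20(W), which is W → L
n=22: reaches L-position 11 → W

17: L, 22: W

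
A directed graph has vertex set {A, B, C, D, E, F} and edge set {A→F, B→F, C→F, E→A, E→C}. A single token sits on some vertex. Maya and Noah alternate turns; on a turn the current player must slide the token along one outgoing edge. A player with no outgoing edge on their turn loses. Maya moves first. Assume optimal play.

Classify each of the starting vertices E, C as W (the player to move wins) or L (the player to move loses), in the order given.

E: L, C: W

Use the standard recursion: the mover loses at a terminal position; elsewhere, the mover wins exactly when some move hands the opponent an L position.
Every edge goes from a vertex to one that appears earlier in the order F, D, C, B, A, E, so processing vertices in that order labels each vertex after all of its successors.
F: no outgoing edge → L
D: no outgoing edge → L
C: →F(L), so W
B: →F(L), so W
A: →F(L), so W
E: →A(W), C(W) — all W, so L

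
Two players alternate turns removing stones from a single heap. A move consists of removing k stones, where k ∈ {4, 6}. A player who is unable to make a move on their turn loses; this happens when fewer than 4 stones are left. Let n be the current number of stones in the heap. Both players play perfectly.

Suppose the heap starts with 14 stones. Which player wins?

Classify positions by backward induction: terminal positions (no move available) are L. From any other position, the mover wins iff some move reaches an L.
n=0: no move → L
n=1: no move → L
n=2: no move → L
n=3: no move → L
n=4: →0(L), so W
n=5: →1(L), so W
n=6: →2(L), so W
n=7: →3(L), so W
n=8: →2(L), so W
n=9: →3(L), so W
n=10: →6(W), 4(W) — all W, so L
n=11: →7(W), 5(W) — all W, so L
n=12: →8(W), 6(W) — all W, so L
n=13: →9(W), 7(W) — all W, so L
n=14: →10(L), so W
From 14 the player to move can remove 4, leaving 10, reaching an L position.

The first player wins.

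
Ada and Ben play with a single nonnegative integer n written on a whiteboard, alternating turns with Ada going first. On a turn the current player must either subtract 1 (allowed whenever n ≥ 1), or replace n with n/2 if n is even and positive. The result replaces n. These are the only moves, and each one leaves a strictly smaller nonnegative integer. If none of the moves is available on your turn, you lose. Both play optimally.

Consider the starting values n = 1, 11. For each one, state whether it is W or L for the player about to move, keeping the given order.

Build the W/L table. Terminal = L. A non-terminal position is W if it has a move to some L; otherwise it is L.
n=0: no move → L
n=1: →0(L), so W
n=2: →1(W) only, which is W, so L
n=3: →2(L), so W
n=4: →2(L), so W
n=5: →4(W) only, which is W, so L
n=6: →5(L), so W
n=7: →6(W) only, which is W, so L
n=8: →7(L), so W
n=9: →8(W) only, which is W, so L
n=10: →5(L), so W
n=11: →10(W) only, which is W, so L

1: W, 11: L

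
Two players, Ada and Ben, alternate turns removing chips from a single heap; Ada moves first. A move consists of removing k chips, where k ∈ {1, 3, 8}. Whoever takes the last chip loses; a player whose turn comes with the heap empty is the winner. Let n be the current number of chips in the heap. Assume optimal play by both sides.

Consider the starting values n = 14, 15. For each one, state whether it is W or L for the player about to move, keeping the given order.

14: L, 15: W

Label each position W (a win for the player to move) or L (a loss). A position with no legal move is W; any other position is W exactly when some move reaches an L, and L when every move reaches a W.
n=0: no move; the opponent has just taken the last chip and therefore loses → W
n=1: →0(W) only, which is W, so L
n=2: →1(L), so W
n=3: →2(W), 0(W) — all W, so L
n=4: →3(L), so W
n=5: →4(W), 2(W) — all W, so L
n=6: →5(L), so W
n=7: →6(W), 4(W) — all W, so L
n=8: →7(L), so W
n=9: →1(L), so W
n=10: →7(L), so W
n=11: →3(L), so W
n=12: →11(W), 9(W), 4(W) — all W, so L
n=13: →12(L), so W
n=14: →13(W), 11(W), 6(W) — all W, so L
n=15: →14(L), so W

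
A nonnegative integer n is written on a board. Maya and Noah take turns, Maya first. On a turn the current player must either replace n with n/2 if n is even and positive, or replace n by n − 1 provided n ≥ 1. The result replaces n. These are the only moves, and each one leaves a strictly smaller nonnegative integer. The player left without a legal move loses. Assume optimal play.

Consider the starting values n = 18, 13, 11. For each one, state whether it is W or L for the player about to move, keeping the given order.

Label each position W (a win for the player to move) or L (a loss). A position with no legal move is L; any other position is W exactly when some move reaches an L, and L when every move reaches a W.
n=0: no move → L
n=1: →0(L), so W
n=2: →1(W) only, which is W, so L
n=3: →2(L), so W
n=4: →2(L), so W
n=5: →4(W) only, which is W, so L
n=6: →5(L), so W
n=7: →6(W) only, which is W, so L
n=8: →7(L), so W
n=9: →8(W) only, which is W, so L
n=10: →5(L), so W
n=11: →10(W) only, which is W, so L
n=12: →11(L), so W
n=13: →12(W) only, which is W, so L
n=14: →7(L), so W
n=15: →14(W) only, which is W, so L
n=16: →15(L), so W
n=17: →16(W) only, which is W, so L
n=18: →9(L), so W

18: W, 13: L, 11: L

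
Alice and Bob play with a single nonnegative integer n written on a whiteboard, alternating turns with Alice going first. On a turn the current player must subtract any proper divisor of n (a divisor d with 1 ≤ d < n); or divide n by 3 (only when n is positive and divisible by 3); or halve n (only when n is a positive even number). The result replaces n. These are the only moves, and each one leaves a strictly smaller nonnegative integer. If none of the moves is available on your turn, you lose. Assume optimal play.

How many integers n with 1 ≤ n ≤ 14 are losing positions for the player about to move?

Compute win/loss labels from the base case upward. A position with no move is L. Any other position is W if it can reach an L in one move, else L.
n=0: no move → L
n=1: no move → L
n=2: →1(L), so W
n=3: →1(L), so W
n=4: →2(W), 3(W) — all W, so L
n=5: →4(L), so W
n=6: →4(L), so W
n=7: →6(W) only, which is W, so L
n=8: →4(L), so W
n=9: →3(W), 6(W), 8(W) — all W, so L
n=10: →9(L), so W
n=11: →10(W) only, which is W, so L
n=12: →4(L), so W
n=13: →12(W) only, which is W, so L
n=14: →7(L), so W
L entries with 1 ≤ n ≤ 14 (n=0 is outside the asked range and is not counted): n = 1, 4, 7, 9, 11, 13; that makes 6.

6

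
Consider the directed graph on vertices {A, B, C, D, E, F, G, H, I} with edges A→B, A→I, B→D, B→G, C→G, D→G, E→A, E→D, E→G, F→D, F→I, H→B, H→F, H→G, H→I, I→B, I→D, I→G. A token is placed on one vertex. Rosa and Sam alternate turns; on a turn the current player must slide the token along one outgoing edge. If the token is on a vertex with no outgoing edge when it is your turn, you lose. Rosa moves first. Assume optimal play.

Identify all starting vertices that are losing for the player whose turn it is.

A, F, G

Compute win/loss labels from the base case upward. A position with no move is L. Any other position is W if it can reach an L in one move, else L.
Every edge goes from a vertex to one that appears earlier in the order G, D, B, I, A, E, F, H, C, so processing vertices in that order labels each vertex after all of its successors.
G: no outgoing edge → L
D: W (go to G, an L position)
B: W (go to G, an L position)
I: W (go to G, an L position)
A: L (options I(W), B(W) are all W)
E: W (go to A, an L position)
F: L (options I(W), D(W) are all W)
H: W (go to F, an L position)
C: W (go to G, an L position)
The losing starting vertices are exactly the entries labelled L in this table (3 of them).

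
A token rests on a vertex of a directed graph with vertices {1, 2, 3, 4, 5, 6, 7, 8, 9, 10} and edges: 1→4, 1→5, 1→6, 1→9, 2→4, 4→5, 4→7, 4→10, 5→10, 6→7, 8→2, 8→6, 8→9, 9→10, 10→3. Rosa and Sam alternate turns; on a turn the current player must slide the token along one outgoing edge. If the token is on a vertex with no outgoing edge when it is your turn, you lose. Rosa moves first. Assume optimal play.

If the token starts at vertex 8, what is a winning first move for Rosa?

Work bottom-up. With no move the player to move loses. Otherwise the position is W if at least one move leads to an L position for the opponent, and L if every move leads to a W.
Every edge goes from a vertex to one that appears earlier in the order 7, 3, 10, 5, 9, 6, 4, 1, 2, 8, so processing vertices in that order labels each vertex after all of its successors.
7: no outgoing edge → L
3: no outgoing edge → L
10: can move to 3, which is L ⇒ W
5: the only move is to 10(W), a W ⇒ L
9: the only move is to 10(W), a W ⇒ L
6: can move to 7, which is L ⇒ W
4: can move to 5, which is L ⇒ W
1: can move to 9, which is L ⇒ W
2: the only move is to 4(W), a W ⇒ L
8: can move to 2, which is L ⇒ W
From 8, the L positions reachable in one move are: 2, 9. Any move reaching one of these is winning.

Move to 2.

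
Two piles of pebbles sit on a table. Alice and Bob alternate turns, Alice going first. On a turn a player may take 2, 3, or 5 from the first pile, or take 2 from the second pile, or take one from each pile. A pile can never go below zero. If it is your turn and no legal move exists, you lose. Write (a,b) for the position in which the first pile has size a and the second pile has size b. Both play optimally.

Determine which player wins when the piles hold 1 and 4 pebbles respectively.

Bob wins.

Positions with no move are L. A position that does have a move is losing for the player to move precisely when every available move leads to a winning position for the opponent. Fill in the labels:
No move ever increases a pile, so every position that can arise here has a ≤ 1 and b ≤ 4; it is enough to label the cells with 0 ≤ a ≤ 1 and 0 ≤ b ≤ 4.
Every move lowers a or b (never raises either), so fill the grid row by row in increasing a, and left to right within a row: each cell's successors are then already labelled.
      b=0  b=1  b=2  b=3  b=4
a=0:    L    L    W    W    L
a=1:    L    W    W    L    L
Cells with no legal move (terminal, hence L): (0,0), (0,1), (1,0).
The remaining L cells, each justified by listing all of its moves:
(0,4): L (sole option (0,2)(W) is W)
(1,3): L (options (1,1)(W), (0,2)(W) are all W)
(1,4): L (options (1,2)(W), (0,3)(W) are all W)
Every other cell has at least one move into one of the L cells above, so it is W.
The starting position (1,4) is L: whatever Alice does, the opponent receives a W position.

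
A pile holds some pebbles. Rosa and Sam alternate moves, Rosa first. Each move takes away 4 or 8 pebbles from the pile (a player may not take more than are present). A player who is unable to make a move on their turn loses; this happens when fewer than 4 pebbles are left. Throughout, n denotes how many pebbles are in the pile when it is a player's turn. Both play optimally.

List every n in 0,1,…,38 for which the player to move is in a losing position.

0, 1, 2, 3, 12, 13, 14, 15, 24, 25, 26, 27, 36, 37, 38

Work bottom-up. With no move the player to move loses. Otherwise the position is W if at least one move leads to an L position for the opponent, and L if every move leads to a W.
n=0: no move → L
n=1: no move → L
n=2: no move → L
n=3: no move → L
n=4: can move to 0, which is L ⇒ W
n=5: can move to 1, which is L ⇒ W
n=6: can move to 2, which is L ⇒ W
n=7: can move to 3, which is L ⇒ W
n=8: can move to 0, which is L ⇒ W
n=9: can move to 1, which is L ⇒ W
n=10: can move to 2, which is L ⇒ W
n=11: can move to 3, which is L ⇒ W
n=12: moves to 8(W), 4(W); every one is W ⇒ L
n=13: moves to 9(W), 5(W); every one is W ⇒ L
n=14: moves to 10(W), 6(W); every one is W ⇒ L
n=15: moves to 11(W), 7(W); every one is W ⇒ L
n=16: can move to 12, which is L ⇒ W
n=17: can move to 13, which is L ⇒ W
n=18: can move to 14, which is L ⇒ W
n=19: can move to 15, which is L ⇒ W
n=20: can move to 12, which is L ⇒ W
n=21: can move to 13, which is L ⇒ W
n=22: can move to 14, which is L ⇒ W
n=23: can move to 15, which is L ⇒ W
n=24: moves to 20(W), 16(W); every one is W ⇒ L
n=25: moves to 21(W), 17(W); every one is W ⇒ L
n=26: moves to 22(W), 18(W); every one is W ⇒ L
n=27: moves to 23(W), 19(W); every one is W ⇒ L
n=28: can move to 24, which is L ⇒ W
n=29: can move to 25, which is L ⇒ W
n=30: can move to 26, which is L ⇒ W
n=31: can move to 27, which is L ⇒ W
n=32: can move to 24, which is L ⇒ W
n=33: can move to 25, which is L ⇒ W
n=34: can move to 26, which is L ⇒ W
n=35: can move to 27, which is L ⇒ W
n=36: moves to 32(W), 28(W); every one is W ⇒ L
n=37: moves to 33(W), 29(W); every one is W ⇒ L
n=38: moves to 34(W), 30(W); every one is W ⇒ L
The losing starting values of n are exactly the entries labelled L in this table (15 of them).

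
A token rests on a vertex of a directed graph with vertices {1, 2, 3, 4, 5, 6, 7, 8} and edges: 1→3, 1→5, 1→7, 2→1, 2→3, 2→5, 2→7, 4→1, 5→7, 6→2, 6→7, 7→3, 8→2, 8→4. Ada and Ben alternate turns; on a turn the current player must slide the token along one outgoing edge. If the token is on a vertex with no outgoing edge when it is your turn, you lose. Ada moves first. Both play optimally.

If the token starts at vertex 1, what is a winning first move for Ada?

Move to 5.

Build the W/L table. Terminal = L. A non-terminal position is W if it has a move to some L; otherwise it is L.
Every edge goes from a vertex to one that appears earlier in the order 3, 7, 5, 1, 2, 6, 4, 8, so processing vertices in that order labels each vertex after all of its successors.
3: no outgoing edge → L
7: can move to 3, which is L ⇒ W
5: the only move is to 7(W), a W ⇒ L
1: can move to 5, which is L ⇒ W
2: can move to 5, which is L ⇒ W
6: moves to 2(W), 7(W); every one is W ⇒ L
4: the only move is to 1(W), a W ⇒ L
8: can move to 4, which is L ⇒ W
From 1, the L positions reachable in one move are: 5, 3. Any move reaching one of these is winning.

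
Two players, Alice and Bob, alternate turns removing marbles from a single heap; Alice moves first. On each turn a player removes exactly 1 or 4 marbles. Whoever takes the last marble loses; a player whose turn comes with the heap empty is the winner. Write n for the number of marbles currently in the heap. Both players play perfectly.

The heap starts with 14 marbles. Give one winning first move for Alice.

Use the standard recursion: the mover wins at a terminal position; elsewhere, the mover wins exactly when some move hands the opponent an L position.
n=0: no move; the opponent has just taken the last marble and therefore loses → W
n=1: →0(W) only, which is W, so L
n=2: →1(L), so W
n=3: →2(W) only, which is W, so L
n=4: →3(L), so W
n=5: →1(L), so W
n=6: →5(W), 2(W) — all W, so L
n=7: →6(L), so W
n=8: →7(W), 4(W) — all W, so L
n=9: →8(L), so W
n=10: →6(L), so W
n=11: →10(W), 7(W) — all W, so L
n=12: →11(L), so W
n=13: →12(W), 9(W) — all W, so L
n=14: →13(L), so W
From 14, the L positions reachable in one move are: 13.

Remove 1, leaving 13.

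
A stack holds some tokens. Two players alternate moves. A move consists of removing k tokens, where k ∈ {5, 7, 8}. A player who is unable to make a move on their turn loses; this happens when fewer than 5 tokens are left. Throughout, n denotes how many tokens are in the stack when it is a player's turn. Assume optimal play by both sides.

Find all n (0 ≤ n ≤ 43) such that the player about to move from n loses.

Work bottom-up. With no move the player to move loses. Otherwise the position is W if at least one move leads to an L position for the opponent, and L if every move leads to a W.
n=0: no move → L
n=1: no move → L
n=2: no move → L
n=3: no move → L
n=4: no move → L
n=5: can move to 0, which is L ⇒ W
n=6: can move to 1, which is L ⇒ W
n=7: can move to 2, which is L ⇒ W
n=8: can move to 3, which is L ⇒ W
n=9: can move to 4, which is L ⇒ W
n=10: can move to 3, which is L ⇒ W
n=11: can move to 4, which is L ⇒ W
n=12: can move to 4, which is L ⇒ W
n=13: moves to 8(W), 6(W), 5(W); every one is W ⇒ L
n=14: moves to 9(W), 7(W), 6(W); every one is W ⇒ L
n=15: moves to 10(W), 8(W), 7(W); every one is W ⇒ L
n=16: moves to 11(W), 9(W), 8(W); every one is W ⇒ L
n=17: moves to 12(W), 10(W), 9(W); every one is W ⇒ L
n=18: can move to 13, which is L ⇒ W
n=19: can move to 14, which is L ⇒ W
n=20: can move to 15, which is L ⇒ W
n=21: can move to 16, which is L ⇒ W
n=22: can move to 17, which is L ⇒ W
n=23: can move to 16, which is L ⇒ W
n=24: can move to 17, which is L ⇒ W
n=25: can move to 17, which is L ⇒ W
n=26: moves to 21(W), 19(W), 18(W); every one is W ⇒ L
n=27: moves to 22(W), 20(W), 19(W); every one is W ⇒ L
n=28: moves to 23(W), 21(W), 20(W); every one is W ⇒ L
n=29: moves to 24(W), 22(W), 21(W); every one is W ⇒ L
n=30: moves to 25(W), 23(W), 22(W); every one is W ⇒ L
n=31: can move to 26, which is L ⇒ W
n=32: can move to 27, which is L ⇒ W
n=33: can move to 28, which is L ⇒ W
n=34: can move to 29, which is L ⇒ W
n=35: can move to 30, which is L ⇒ W
n=36: can move to 29, which is L ⇒ W
n=37: can move to 30, which is L ⇒ W
n=38: can move to 30, which is L ⇒ W
n=39: moves to 34(W), 32(W), 31(W); every one is W ⇒ L
n=40: moves to 35(W), 33(W), 32(W); every one is W ⇒ L
n=41: moves to 36(W), 34(W), 33(W); every one is W ⇒ L
n=42: moves to 37(W), 35(W), 34(W); every one is W ⇒ L
n=43: moves to 38(W), 36(W), 35(W); every one is W ⇒ L
The losing starting values of n are exactly the entries labelled L in this table (20 of them).

0, 1, 2, 3, 4, 13, 14, 15, 16, 17, 26, 27, 28, 29, 30, 39, 40, 41, 42, 43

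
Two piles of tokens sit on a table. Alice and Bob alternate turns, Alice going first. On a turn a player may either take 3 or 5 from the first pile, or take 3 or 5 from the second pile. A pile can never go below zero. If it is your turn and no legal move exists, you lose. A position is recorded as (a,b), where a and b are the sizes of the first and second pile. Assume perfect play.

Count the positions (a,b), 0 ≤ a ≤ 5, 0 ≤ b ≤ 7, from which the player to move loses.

18

Build the W/L table. Terminal = L. A non-terminal position is W if it has a move to some L; otherwise it is L.
Every move lowers a or b (never raises either), so fill the grid row by row in increasing a, and left to right within a row: each cell's successors are then already labelled.
      b=0  b=1  b=2  b=3  b=4  b=5  b=6  b=7
a=0:    L    L    L    W    W    W    W    W
a=1:    L    L    L    W    W    W    W    W
a=2:    L    L    L    W    W    W    W    W
a=3:    W    W    W    L    L    L    W    W
a=4:    W    W    W    L    L    L    W    W
a=5:    W    W    W    L    L    L    W    W
Cells with no legal move (terminal, hence L): (0,0), (0,1), (0,2), (1,0), (1,1), (1,2), (2,0), (2,1), (2,2).
The remaining L cells, each justified by listing all of its moves:
(3,3): only reaches (0,3)(W), (3,0)(W), all W → L
(3,4): only reaches (0,4)(W), (3,1)(W), all W → L
(3,5): only reaches (0,5)(W), (3,2)(W), (3,0)(W), all W → L
(4,3): only reaches (1,3)(W), (4,0)(W), all W → L
(4,4): only reaches (1,4)(W), (4,1)(W), all W → L
(4,5): only reaches (1,5)(W), (4,2)(W), (4,0)(W), all W → L
(5,3): only reaches (2,3)(W), (0,3)(W), (5,0)(W), all W → L
(5,4): only reaches (2,4)(W), (0,4)(W), (5,1)(W), all W → L
(5,5): only reaches (2,5)(W), (0,5)(W), (5,2)(W), (5,0)(W), all W → L
Every other cell has at least one move into one of the L cells above, so it is W.
L cells per row: a=0: 3, a=1: 3, a=2: 3, a=3: 3, a=4: 3, a=5: 3; total 18.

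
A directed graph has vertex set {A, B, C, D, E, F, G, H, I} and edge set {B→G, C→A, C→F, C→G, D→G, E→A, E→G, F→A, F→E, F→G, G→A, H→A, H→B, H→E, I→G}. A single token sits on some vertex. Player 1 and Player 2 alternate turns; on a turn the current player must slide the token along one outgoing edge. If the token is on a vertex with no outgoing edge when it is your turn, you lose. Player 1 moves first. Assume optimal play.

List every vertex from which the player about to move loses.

Label each position W (a win for the player to move) or L (a loss). A position with no legal move is L; any other position is W exactly when some move reaches an L, and L when every move reaches a W.
Every edge goes from a vertex to one that appears earlier in the order A, G, E, F, B, C, I, D, H, so processing vertices in that order labels each vertex after all of its successors.
A: no outgoing edge → L
G: W (go to A, an L position)
E: W (go to A, an L position)
F: W (go to A, an L position)
B: L (sole option G(W) is W)
C: W (go to A, an L position)
I: L (sole option G(W) is W)
D: L (sole option G(W) is W)
H: W (go to B, an L position)
Reading off the rows marked L gives the requested list; there are 4 such vertices.

A, B, D, I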